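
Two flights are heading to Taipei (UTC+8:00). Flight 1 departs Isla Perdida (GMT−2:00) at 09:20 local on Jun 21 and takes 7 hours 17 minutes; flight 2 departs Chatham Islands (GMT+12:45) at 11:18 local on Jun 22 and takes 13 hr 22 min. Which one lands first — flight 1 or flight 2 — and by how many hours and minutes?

Flight 1 in UTC: 09:20 + 2:00 = 11:20 on Jun 21.
+7 hours and 17 minutes → arrive 18:37 UTC on Jun 21.
Flight 2 in UTC: 11:18 − 12:45 = 22:33 on Jun 21.
+13 hours and 22 minutes → arrive 11:55 UTC on Jun 22.
Flight 1 lands earlier by 17 hours 18 minutes.

the first, by 17 hours 18 minutes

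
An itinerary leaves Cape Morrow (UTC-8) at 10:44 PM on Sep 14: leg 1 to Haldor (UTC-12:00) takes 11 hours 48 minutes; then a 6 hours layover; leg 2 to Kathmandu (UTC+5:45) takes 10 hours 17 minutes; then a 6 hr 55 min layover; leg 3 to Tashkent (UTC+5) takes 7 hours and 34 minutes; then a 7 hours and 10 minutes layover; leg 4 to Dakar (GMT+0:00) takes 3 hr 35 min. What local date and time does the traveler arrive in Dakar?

12:03 PM on September 17

Convert departure to UTC: 10:44 PM + 8:00 = 6:44 AM UTC on Sep 15.
Add 11 hours 48 minutes leg 1 → 6:32 PM UTC.
Add 6 hours layover in Haldor → 12:32 AM UTC (Sep 16).
Add 10 hours and 17 minutes leg 2 → 10:49 AM UTC.
Add 6 hours 55 minutes layover in Kathmandu → 5:44 PM UTC.
Add 7 hours and 34 minutes leg 3 → 1:18 AM UTC (Sep 17).
Add 7 hours and 10 minutes layover in Tashkent → 8:28 AM UTC.
Add 3 hours 35 minutes leg 4 → 12:03 PM UTC.
Dakar is UTC+0, so local arrival is the same: 12:03 PM on Sep 17.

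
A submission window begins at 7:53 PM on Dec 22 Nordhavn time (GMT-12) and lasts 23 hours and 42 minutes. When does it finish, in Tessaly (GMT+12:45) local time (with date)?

Convert start to UTC: 7:53 PM + 12:00 = 7:53 AM UTC on Dec 23.
Add 23 hours and 42 minutes duration → 7:35 AM UTC (Dec 24).
Tessaly is UTC+12:45, so local end time = 7:35 AM + 12:45 = 8:20 PM on Dec 24.

8:20 PM on Dec 24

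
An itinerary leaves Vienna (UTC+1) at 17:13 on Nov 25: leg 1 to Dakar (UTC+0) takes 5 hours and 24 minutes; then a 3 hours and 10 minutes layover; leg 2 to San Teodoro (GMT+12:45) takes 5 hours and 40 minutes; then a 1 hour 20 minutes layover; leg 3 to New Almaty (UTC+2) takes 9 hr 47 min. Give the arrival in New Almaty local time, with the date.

19:34 on Nov 26

Convert departure to UTC: 17:13 − 1:00 = 16:13 UTC on Nov 25.
Add 5 hours 24 minutes leg 1 → 21:37 UTC.
Add 3 hours and 10 minutes layover in Dakar → 00:47 UTC (Nov 26).
Add 5 hours 40 minutes leg 2 → 06:27 UTC.
Add 1 hour 20 minutes layover in San Teodoro → 07:47 UTC.
Add 9 hours and 47 minutes leg 3 → 17:34 UTC.
New Almaty is UTC+2:00, so local arrival = 17:34 + 2:00 = 19:34 on Nov 26.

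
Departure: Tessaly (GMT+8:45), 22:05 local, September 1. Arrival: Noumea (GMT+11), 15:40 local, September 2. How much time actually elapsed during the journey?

Noumea is 2:15 ahead of Tessaly.
Clock-face elapsed time (ignoring zones) is 17 hours 35 minutes.
Actual elapsed = 17 hours 35 minutes − 2:15 = 15 hours 20 minutes.

15 hours 20 minutes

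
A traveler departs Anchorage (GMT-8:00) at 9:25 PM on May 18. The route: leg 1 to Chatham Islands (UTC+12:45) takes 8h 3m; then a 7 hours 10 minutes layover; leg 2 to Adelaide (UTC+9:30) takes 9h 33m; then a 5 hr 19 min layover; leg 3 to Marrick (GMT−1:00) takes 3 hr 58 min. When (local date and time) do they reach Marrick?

Convert departure to UTC: 9:25 PM + 8:00 = 5:25 AM UTC on May 19.
Add 8 hours and 3 minutes leg 1 → 1:28 PM UTC.
Add 7 hours and 10 minutes layover in Chatham Islands → 8:38 PM UTC.
Add 9 hours and 33 minutes leg 2 → 6:11 AM UTC (May 20).
Add 5 hours and 19 minutes layover in Adelaide → 11:30 AM UTC.
Add 3 hours 58 minutes leg 3 → 3:28 PM UTC.
Marrick is UTC−1:00, so local arrival = 3:28 PM − 1:00 = 2:28 PM on May 20.

2:28 PM on May 20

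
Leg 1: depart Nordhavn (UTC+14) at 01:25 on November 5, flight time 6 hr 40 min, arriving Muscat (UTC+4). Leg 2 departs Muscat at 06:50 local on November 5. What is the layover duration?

Convert departure to UTC: 01:25 − 14:00 = 11:25 UTC on Nov 4.
Add 6 hours 40 minutes flight time → 18:05 UTC.
Muscat is UTC+4:00, so local arrival = 18:05 + 4:00 = 22:05 on Nov 4.
Layover = 06:50 − 22:05 (+1 day) = 8 hours 45 minutes.

8 hours 45 minutes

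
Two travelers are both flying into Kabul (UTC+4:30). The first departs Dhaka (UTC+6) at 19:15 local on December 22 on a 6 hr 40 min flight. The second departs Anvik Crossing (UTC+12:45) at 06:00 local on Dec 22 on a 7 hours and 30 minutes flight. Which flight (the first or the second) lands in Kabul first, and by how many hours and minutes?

the second, by 19 hours 10 minutes

Flight 1 in UTC: 19:15 − 6:00 = 13:15 on Dec 22.
+6 hours and 40 minutes → arrive 19:55 UTC on Dec 22.
Flight 2 in UTC: 06:00 − 12:45 = 17:15 on Dec 21.
+7 hours 30 minutes → arrive 00:45 UTC on Dec 22.
Flight 2 lands earlier by 19 hours 10 minutes.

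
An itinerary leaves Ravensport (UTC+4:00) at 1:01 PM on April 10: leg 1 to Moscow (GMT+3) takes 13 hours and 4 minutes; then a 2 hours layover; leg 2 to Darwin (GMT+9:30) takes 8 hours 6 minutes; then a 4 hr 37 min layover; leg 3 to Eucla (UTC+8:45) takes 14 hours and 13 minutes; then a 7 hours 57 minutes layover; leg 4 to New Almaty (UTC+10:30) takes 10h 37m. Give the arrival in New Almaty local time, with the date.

8:05 AM on April 13

Convert departure to UTC: 1:01 PM − 4:00 = 9:01 AM UTC on Apr 10.
Add 13 hours and 4 minutes leg 1 → 10:05 PM UTC.
Add 2 hours layover in Moscow → 12:05 AM UTC (Apr 11).
Add 8 hours and 6 minutes leg 2 → 8:11 AM UTC.
Add 4 hours and 37 minutes layover in Darwin → 12:48 PM UTC.
Add 14 hours 13 minutes leg 3 → 3:01 AM UTC (Apr 12).
Add 7 hours and 57 minutes layover in Eucla → 10:58 AM UTC.
Add 10 hours 37 minutes leg 4 → 9:35 PM UTC.
New Almaty is UTC+10:30, so local arrival = 9:35 PM + 10:30 = 8:05 AM on Apr 13.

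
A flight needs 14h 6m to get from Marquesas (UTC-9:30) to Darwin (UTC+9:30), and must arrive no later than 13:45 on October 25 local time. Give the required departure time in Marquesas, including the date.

04:39 on October 24

Target arrival in UTC: 13:45 − 9:30 = 04:15 on Oct 25.
Subtract 14 hours and 6 minutes → departure 14:09 UTC on Oct 24.
Marquesas is UTC−9:30: 14:09 − 9:30 = 04:39 on Oct 24.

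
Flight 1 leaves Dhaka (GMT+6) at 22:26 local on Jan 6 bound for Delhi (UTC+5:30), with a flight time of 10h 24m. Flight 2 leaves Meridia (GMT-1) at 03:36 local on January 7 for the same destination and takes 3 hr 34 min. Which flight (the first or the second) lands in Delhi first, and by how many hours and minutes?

Flight 1 in UTC: 22:26 − 6:00 = 16:26 on Jan 6.
+10 hours and 24 minutes → arrive 02:50 UTC on Jan 7.
Flight 2 in UTC: 03:36 + 1:00 = 04:36 on Jan 7.
+3 hours 34 minutes → arrive 08:10 UTC on Jan 7.
Flight 1 lands earlier by 5 hours 20 minutes.

the first, by 5 hours 20 minutes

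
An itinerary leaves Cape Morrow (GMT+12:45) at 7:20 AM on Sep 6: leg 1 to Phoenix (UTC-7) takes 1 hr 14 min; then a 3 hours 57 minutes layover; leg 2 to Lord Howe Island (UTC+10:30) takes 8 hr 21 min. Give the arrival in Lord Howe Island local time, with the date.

Convert departure to UTC: 7:20 AM − 12:45 = 6:35 PM UTC on Sep 5.
Add 1 hour 14 minutes leg 1 → 7:49 PM UTC.
Add 3 hours 57 minutes layover in Phoenix → 11:46 PM UTC.
Add 8 hours 21 minutes leg 2 → 8:07 AM UTC (Sep 6).
Lord Howe Island is UTC+10:30, so local arrival = 8:07 AM + 10:30 = 6:37 PM on Sep 6.

6:37 PM on September 6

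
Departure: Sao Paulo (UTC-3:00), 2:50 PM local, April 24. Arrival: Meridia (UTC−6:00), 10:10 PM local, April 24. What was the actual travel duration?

10 hours 20 minutes

Departure in UTC: 2:50 PM + 3:00 = 5:50 PM on Apr 24.
Arrival in UTC: 10:10 PM + 6:00 = 4:10 AM on Apr 25.
Elapsed = 4:10 AM − 5:50 PM (+1 day) = 10 hours 20 minutes.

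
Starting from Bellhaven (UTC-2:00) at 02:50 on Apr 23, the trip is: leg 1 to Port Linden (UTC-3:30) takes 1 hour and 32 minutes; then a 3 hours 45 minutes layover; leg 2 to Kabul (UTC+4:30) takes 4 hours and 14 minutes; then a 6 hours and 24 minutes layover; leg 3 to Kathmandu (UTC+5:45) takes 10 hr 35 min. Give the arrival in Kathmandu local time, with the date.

13:05 on April 24

Convert departure to UTC: 02:50 + 2:00 = 04:50 UTC on Apr 23.
Add 1 hour 32 minutes leg 1 → 06:22 UTC.
Add 3 hours and 45 minutes layover in Port Linden → 10:07 UTC.
Add 4 hours 14 minutes leg 2 → 14:21 UTC.
Add 6 hours and 24 minutes layover in Kabul → 20:45 UTC.
Add 10 hours and 35 minutes leg 3 → 07:20 UTC (Apr 24).
Kathmandu is UTC+5:45, so local arrival = 07:20 + 5:45 = 13:05 on Apr 24.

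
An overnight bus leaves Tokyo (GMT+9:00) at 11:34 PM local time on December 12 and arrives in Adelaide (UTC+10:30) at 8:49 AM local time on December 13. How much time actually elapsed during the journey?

7 hours 45 minutes

Adelaide is 1:30 ahead of Tokyo.
Clock-face elapsed time (ignoring zones) is 9 hours 15 minutes.
Actual elapsed = 9 hours 15 minutes − 1:30 = 7 hours 45 minutes.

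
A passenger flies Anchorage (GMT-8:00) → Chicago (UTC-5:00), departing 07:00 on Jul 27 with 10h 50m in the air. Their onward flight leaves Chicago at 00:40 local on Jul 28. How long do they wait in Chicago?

3 hours 50 minutes

Convert departure to UTC: 07:00 + 8:00 = 15:00 UTC on Jul 27.
Add 10 hours and 50 minutes flight time → 01:50 UTC (Jul 28).
Chicago is UTC−5:00, so local arrival = 01:50 − 5:00 = 20:50 on Jul 27.
Layover = 00:40 − 20:50 (+1 day) = 3 hours 50 minutes.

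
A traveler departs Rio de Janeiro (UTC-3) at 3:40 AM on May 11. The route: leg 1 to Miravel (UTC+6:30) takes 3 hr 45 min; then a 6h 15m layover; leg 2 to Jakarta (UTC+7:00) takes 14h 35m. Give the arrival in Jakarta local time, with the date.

Convert departure to UTC: 3:40 AM + 3:00 = 6:40 AM UTC on May 11.
Add 3 hours and 45 minutes leg 1 → 10:25 AM UTC.
Add 6 hours 15 minutes layover in Miravel → 4:40 PM UTC.
Add 14 hours 35 minutes leg 2 → 7:15 AM UTC (May 12).
Jakarta is UTC+7:00, so local arrival = 7:15 AM + 7:00 = 2:15 PM on May 12.

2:15 PM on May 12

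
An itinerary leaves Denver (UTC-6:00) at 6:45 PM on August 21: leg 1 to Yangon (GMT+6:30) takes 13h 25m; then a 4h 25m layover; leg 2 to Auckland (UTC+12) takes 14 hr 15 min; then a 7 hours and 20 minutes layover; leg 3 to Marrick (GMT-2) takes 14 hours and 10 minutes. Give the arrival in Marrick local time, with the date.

Convert departure to UTC: 6:45 PM + 6:00 = 12:45 AM UTC on Aug 22.
Add 13 hours 25 minutes leg 1 → 2:10 PM UTC.
Add 4 hours and 25 minutes layover in Yangon → 6:35 PM UTC.
Add 14 hours 15 minutes leg 2 → 8:50 AM UTC (Aug 23).
Add 7 hours 20 minutes layover in Auckland → 4:10 PM UTC.
Add 14 hours 10 minutes leg 3 → 6:20 AM UTC (Aug 24).
Marrick is UTC−2:00, so local arrival = 6:20 AM − 2:00 = 4:20 AM on Aug 24.

4:20 AM on Aug 24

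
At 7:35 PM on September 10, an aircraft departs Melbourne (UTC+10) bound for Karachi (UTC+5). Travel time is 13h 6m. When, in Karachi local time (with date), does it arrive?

3:41 AM on September 11

Karachi is 5:00 behind Melbourne.
After 13 hours and 6 minutes it is 8:41 AM (Sep 11) in Melbourne.
Shift by the zone difference: 8:41 AM − 5:00 = 3:41 AM on Sep 11 in Karachi.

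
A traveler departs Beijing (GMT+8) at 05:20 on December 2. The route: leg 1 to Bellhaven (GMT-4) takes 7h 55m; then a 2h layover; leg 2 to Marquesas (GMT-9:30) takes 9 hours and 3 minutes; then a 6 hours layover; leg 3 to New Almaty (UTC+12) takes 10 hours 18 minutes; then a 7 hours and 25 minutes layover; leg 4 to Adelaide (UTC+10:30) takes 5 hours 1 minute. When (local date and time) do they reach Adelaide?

07:32 on December 4

Convert departure to UTC: 05:20 − 8:00 = 21:20 UTC on Dec 1.
Add 7 hours and 55 minutes leg 1 → 05:15 UTC (Dec 2).
Add 2 hours layover in Bellhaven → 07:15 UTC.
Add 9 hours and 3 minutes leg 2 → 16:18 UTC.
Add 6 hours layover in Marquesas → 22:18 UTC.
Add 10 hours and 18 minutes leg 3 → 08:36 UTC (Dec 3).
Add 7 hours 25 minutes layover in New Almaty → 16:01 UTC.
Add 5 hours 1 minute leg 4 → 21:02 UTC.
Adelaide is UTC+10:30, so local arrival = 21:02 + 10:30 = 07:32 on Dec 4.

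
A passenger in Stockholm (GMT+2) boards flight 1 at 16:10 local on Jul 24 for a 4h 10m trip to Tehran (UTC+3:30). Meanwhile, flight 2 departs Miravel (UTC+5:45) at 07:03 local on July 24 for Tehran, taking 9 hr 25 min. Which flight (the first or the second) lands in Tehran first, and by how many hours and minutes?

the second, by 7 hours 37 minutes

Flight 1 in UTC: 16:10 − 2:00 = 14:10 on Jul 24.
+4 hours 10 minutes → arrive 18:20 UTC on Jul 24.
Flight 2 in UTC: 07:03 − 5:45 = 01:18 on Jul 24.
+9 hours and 25 minutes → arrive 10:43 UTC on Jul 24.
Flight 2 lands earlier by 7 hours 37 minutes.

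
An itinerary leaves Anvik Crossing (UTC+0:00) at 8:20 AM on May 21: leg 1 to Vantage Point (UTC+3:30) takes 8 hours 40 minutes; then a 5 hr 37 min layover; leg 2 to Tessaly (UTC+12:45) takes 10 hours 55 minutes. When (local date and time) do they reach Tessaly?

10:17 PM on May 22

Anvik Crossing is at UTC+0, so departure is already 8:20 AM UTC on May 21.
Add 8 hours 40 minutes leg 1 → 5:00 PM UTC.
Add 5 hours 37 minutes layover in Vantage Point → 10:37 PM UTC.
Add 10 hours and 55 minutes leg 2 → 9:32 AM UTC (May 22).
Tessaly is UTC+12:45, so local arrival = 9:32 AM + 12:45 = 10:17 PM on May 22.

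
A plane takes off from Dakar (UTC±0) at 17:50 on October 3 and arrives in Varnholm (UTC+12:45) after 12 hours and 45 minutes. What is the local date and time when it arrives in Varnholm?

19:20 on Oct 4

Varnholm is 12:45 ahead of Dakar.
After 12 hours and 45 minutes it is 06:35 (Oct 4) in Dakar.
Shift by the zone difference: 06:35 + 12:45 = 19:20 on Oct 4 in Varnholm.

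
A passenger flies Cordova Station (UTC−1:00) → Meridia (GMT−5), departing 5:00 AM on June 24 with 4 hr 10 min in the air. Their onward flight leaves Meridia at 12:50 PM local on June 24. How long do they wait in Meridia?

Convert departure to UTC: 5:00 AM + 1:00 = 6:00 AM UTC on Jun 24.
Add 4 hours and 10 minutes flight time → 10:10 AM UTC.
Meridia is UTC−5:00, so local arrival = 10:10 AM − 5:00 = 5:10 AM on Jun 24.
Layover = 12:50 PM − 5:10 AM = 7 hours 40 minutes.

7 hours 40 minutes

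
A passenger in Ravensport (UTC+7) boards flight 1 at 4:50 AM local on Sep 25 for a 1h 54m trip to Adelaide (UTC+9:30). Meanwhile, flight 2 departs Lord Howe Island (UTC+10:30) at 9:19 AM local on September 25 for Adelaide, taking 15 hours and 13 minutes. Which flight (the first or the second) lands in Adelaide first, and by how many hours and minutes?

the first, by 14 hours 18 minutes

Flight 1 in UTC: 4:50 AM − 7:00 = 9:50 PM on Sep 24.
+1 hour and 54 minutes → arrive 11:44 PM UTC on Sep 24.
Flight 2 in UTC: 9:19 AM − 10:30 = 10:49 PM on Sep 24.
+15 hours and 13 minutes → arrive 2:02 PM UTC on Sep 25.
Flight 1 lands earlier by 14 hours 18 minutes.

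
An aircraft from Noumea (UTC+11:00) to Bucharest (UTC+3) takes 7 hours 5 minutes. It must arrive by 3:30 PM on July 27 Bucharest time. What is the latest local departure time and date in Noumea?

4:25 PM on Jul 27

Target arrival in UTC: 3:30 PM − 3:00 = 12:30 PM on Jul 27.
Subtract 7 hours and 5 minutes → departure 5:25 AM UTC on Jul 27.
Noumea is UTC+11:00: 5:25 AM + 11:00 = 4:25 PM on Jul 27.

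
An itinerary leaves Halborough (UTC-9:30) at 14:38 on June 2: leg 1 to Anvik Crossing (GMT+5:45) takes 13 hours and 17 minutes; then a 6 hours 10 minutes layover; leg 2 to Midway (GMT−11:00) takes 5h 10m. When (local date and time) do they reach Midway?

Convert departure to UTC: 14:38 + 9:30 = 00:08 UTC on Jun 3.
Add 13 hours and 17 minutes leg 1 → 13:25 UTC.
Add 6 hours and 10 minutes layover in Anvik Crossing → 19:35 UTC.
Add 5 hours and 10 minutes leg 2 → 00:45 UTC (Jun 4).
Midway is UTC−11:00, so local arrival = 00:45 − 11:00 = 13:45 on Jun 3.

13:45 on June 3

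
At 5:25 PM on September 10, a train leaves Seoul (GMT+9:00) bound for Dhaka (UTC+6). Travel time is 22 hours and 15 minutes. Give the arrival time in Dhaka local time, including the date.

Convert departure to UTC: 5:25 PM − 9:00 = 8:25 AM UTC on Sep 10.
Add 22 hours 15 minutes travel time → 6:40 AM UTC (Sep 11).
Dhaka is UTC+6:00, so local arrival = 6:40 AM + 6:00 = 12:40 PM on Sep 11.

12:40 PM on Sep 11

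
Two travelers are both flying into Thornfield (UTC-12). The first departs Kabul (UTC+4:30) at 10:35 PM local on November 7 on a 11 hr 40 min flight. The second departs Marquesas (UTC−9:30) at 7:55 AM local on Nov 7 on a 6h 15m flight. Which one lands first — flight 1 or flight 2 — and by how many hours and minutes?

the second, by 6 hours 5 minutes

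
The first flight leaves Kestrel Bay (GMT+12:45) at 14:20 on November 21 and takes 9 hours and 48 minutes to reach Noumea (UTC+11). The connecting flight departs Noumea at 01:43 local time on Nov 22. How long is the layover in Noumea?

3 hours 20 minutes

Convert departure to UTC: 14:20 − 12:45 = 01:35 UTC on Nov 21.
Add 9 hours and 48 minutes flight time → 11:23 UTC.
Noumea is UTC+11:00, so local arrival = 11:23 + 11:00 = 22:23 on Nov 21.
Layover = 01:43 − 22:23 (+1 day) = 3 hours 20 minutes.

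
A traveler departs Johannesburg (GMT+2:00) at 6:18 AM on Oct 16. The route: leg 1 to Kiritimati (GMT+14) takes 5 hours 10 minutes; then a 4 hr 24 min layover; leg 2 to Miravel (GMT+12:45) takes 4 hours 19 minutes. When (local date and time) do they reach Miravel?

Convert departure to UTC: 6:18 AM − 2:00 = 4:18 AM UTC on Oct 16.
Add 5 hours and 10 minutes leg 1 → 9:28 AM UTC.
Add 4 hours and 24 minutes layover in Kiritimati → 1:52 PM UTC.
Add 4 hours and 19 minutes leg 2 → 6:11 PM UTC.
Miravel is UTC+12:45, so local arrival = 6:11 PM + 12:45 = 6:56 AM on Oct 17.

6:56 AM on Oct 17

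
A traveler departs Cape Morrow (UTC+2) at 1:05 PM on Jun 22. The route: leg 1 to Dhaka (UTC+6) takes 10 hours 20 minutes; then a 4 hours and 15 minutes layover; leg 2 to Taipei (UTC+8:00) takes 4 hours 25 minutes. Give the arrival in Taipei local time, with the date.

Convert departure to UTC: 1:05 PM − 2:00 = 11:05 AM UTC on Jun 22.
Add 10 hours and 20 minutes leg 1 → 9:25 PM UTC.
Add 4 hours 15 minutes layover in Dhaka → 1:40 AM UTC (Jun 23).
Add 4 hours 25 minutes leg 2 → 6:05 AM UTC.
Taipei is UTC+8:00, so local arrival = 6:05 AM + 8:00 = 2:05 PM on Jun 23.

2:05 PM on June 23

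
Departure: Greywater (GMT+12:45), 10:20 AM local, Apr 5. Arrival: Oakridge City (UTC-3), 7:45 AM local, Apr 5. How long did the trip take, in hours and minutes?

13 hours 10 minutes

Departure in UTC: 10:20 AM − 12:45 = 9:35 PM on Apr 4.
Arrival in UTC: 7:45 AM + 3:00 = 10:45 AM on Apr 5.
Elapsed = 10:45 AM − 9:35 PM (+1 day) = 13 hours 10 minutes.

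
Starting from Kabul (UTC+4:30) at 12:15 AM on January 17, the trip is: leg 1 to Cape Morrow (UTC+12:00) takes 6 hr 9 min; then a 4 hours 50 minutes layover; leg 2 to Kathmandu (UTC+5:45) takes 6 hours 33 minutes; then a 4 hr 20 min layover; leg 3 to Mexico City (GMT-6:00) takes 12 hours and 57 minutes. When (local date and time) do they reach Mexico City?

12:34 AM on January 18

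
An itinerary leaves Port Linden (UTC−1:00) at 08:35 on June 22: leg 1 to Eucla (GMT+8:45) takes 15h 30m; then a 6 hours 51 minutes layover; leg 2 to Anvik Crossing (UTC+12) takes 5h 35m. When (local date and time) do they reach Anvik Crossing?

01:31 on June 24

Convert departure to UTC: 08:35 + 1:00 = 09:35 UTC on Jun 22.
Add 15 hours and 30 minutes leg 1 → 01:05 UTC (Jun 23).
Add 6 hours and 51 minutes layover in Eucla → 07:56 UTC.
Add 5 hours 35 minutes leg 2 → 13:31 UTC.
Anvik Crossing is UTC+12:00, so local arrival = 13:31 + 12:00 = 01:31 on Jun 24.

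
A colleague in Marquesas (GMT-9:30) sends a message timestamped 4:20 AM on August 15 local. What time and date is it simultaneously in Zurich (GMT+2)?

3:50 PM on August 15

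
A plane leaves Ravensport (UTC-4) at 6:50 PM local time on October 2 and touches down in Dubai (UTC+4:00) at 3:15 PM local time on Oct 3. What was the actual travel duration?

Dubai is 8:00 ahead of Ravensport.
Clock-face elapsed time (ignoring zones) is 20 hours 25 minutes.
Actual elapsed = 20 hours 25 minutes − 8:00 = 12 hours 25 minutes.

12 hours 25 minutes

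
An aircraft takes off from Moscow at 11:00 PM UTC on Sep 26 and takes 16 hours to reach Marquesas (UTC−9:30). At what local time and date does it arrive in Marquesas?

5:30 AM on Sep 27

Departure is given in UTC: 11:00 PM on Sep 26.
Add 16 hours → 3:00 PM UTC (Sep 27).
Marquesas is UTC−9:30: 3:00 PM − 9:30 = 5:30 AM on Sep 27.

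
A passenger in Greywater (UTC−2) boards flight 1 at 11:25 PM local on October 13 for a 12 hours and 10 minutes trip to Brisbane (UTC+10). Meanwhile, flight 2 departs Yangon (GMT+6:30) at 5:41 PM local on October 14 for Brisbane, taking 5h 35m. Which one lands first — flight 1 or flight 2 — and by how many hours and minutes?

the first, by 3 hours 11 minutes

Flight 1 in UTC: 11:25 PM + 2:00 = 1:25 AM on Oct 14.
+12 hours and 10 minutes → arrive 1:35 PM UTC on Oct 14.
Flight 2 in UTC: 5:41 PM − 6:30 = 11:11 AM on Oct 14.
+5 hours and 35 minutes → arrive 4:46 PM UTC on Oct 14.
Flight 1 lands earlier by 3 hours 11 minutes.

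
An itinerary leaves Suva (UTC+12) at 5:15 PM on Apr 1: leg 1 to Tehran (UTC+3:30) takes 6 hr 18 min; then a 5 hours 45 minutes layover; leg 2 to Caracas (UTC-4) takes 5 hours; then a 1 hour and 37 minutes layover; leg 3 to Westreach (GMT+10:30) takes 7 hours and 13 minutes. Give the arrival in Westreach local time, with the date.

5:38 PM on Apr 2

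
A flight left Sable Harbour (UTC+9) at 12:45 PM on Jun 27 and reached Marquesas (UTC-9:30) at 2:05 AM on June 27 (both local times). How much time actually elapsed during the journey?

7 hours 50 minutes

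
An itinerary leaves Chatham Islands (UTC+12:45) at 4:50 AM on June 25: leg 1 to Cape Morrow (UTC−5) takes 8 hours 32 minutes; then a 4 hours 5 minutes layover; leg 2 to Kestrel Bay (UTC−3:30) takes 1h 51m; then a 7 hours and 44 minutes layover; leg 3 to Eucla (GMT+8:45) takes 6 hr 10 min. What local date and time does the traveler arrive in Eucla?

5:12 AM on June 26

Convert departure to UTC: 4:50 AM − 12:45 = 4:05 PM UTC on Jun 24.
Add 8 hours and 32 minutes leg 1 → 12:37 AM UTC (Jun 25).
Add 4 hours 5 minutes layover in Cape Morrow → 4:42 AM UTC.
Add 1 hour and 51 minutes leg 2 → 6:33 AM UTC.
Add 7 hours and 44 minutes layover in Kestrel Bay → 2:17 PM UTC.
Add 6 hours and 10 minutes leg 3 → 8:27 PM UTC.
Eucla is UTC+8:45, so local arrival = 8:27 PM + 8:45 = 5:12 AM on Jun 26.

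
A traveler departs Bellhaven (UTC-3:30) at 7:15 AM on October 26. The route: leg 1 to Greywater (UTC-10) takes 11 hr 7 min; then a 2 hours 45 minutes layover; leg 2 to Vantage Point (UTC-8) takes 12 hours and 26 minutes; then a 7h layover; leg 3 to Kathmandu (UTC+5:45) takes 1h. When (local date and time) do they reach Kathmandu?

Convert departure to UTC: 7:15 AM + 3:30 = 10:45 AM UTC on Oct 26.
Add 11 hours and 7 minutes leg 1 → 9:52 PM UTC.
Add 2 hours 45 minutes layover in Greywater → 12:37 AM UTC (Oct 27).
Add 12 hours 26 minutes leg 2 → 1:03 PM UTC.
Add 7 hours layover in Vantage Point → 8:03 PM UTC.
Add 1 hour leg 3 → 9:03 PM UTC.
Kathmandu is UTC+5:45, so local arrival = 9:03 PM + 5:45 = 2:48 AM on Oct 28.

2:48 AM on October 28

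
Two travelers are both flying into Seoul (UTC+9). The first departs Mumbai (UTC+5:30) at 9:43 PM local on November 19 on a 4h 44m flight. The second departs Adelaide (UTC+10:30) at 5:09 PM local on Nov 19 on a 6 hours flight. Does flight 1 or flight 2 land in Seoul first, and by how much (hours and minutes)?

Flight 1 in UTC: 9:43 PM − 5:30 = 4:13 PM on Nov 19.
+4 hours 44 minutes → arrive 8:57 PM UTC on Nov 19.
Flight 2 in UTC: 5:09 PM − 10:30 = 6:39 AM on Nov 19.
+6 hours → arrive 12:39 PM UTC on Nov 19.
Flight 2 lands earlier by 8 hours 18 minutes.

the second, by 8 hours 18 minutes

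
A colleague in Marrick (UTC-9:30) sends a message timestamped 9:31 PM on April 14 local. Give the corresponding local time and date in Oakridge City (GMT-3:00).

In UTC: 9:31 PM + 9:30 = 7:01 AM on Apr 15.
Oakridge City is UTC−3:00: 7:01 AM − 3:00 = 4:01 AM on Apr 15.

4:01 AM on April 15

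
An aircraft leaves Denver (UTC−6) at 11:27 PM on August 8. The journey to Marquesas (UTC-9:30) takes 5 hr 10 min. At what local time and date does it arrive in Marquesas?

Marquesas is 3:30 behind Denver.
After 5 hours 10 minutes it is 4:37 AM (Aug 9) in Denver.
Shift by the zone difference: 4:37 AM − 3:30 = 1:07 AM on Aug 9 in Marquesas.

1:07 AM on Aug 9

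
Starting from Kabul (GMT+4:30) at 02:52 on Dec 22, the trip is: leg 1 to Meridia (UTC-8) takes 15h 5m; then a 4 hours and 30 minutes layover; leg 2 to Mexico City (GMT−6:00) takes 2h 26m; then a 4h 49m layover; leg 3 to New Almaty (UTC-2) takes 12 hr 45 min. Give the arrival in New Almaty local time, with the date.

11:57 on December 23

Convert departure to UTC: 02:52 − 4:30 = 22:22 UTC on Dec 21.
Add 15 hours 5 minutes leg 1 → 13:27 UTC (Dec 22).
Add 4 hours 30 minutes layover in Meridia → 17:57 UTC.
Add 2 hours 26 minutes leg 2 → 20:23 UTC.
Add 4 hours and 49 minutes layover in Mexico City → 01:12 UTC (Dec 23).
Add 12 hours 45 minutes leg 3 → 13:57 UTC.
New Almaty is UTC−2:00, so local arrival = 13:57 − 2:00 = 11:57 on Dec 23.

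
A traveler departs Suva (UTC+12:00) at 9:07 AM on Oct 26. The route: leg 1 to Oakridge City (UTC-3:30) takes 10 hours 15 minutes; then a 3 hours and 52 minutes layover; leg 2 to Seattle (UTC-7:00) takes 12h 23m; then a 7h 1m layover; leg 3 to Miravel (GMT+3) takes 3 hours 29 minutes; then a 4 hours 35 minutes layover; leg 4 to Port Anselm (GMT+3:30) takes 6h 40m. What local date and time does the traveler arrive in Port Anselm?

12:52 AM on Oct 28

Convert departure to UTC: 9:07 AM − 12:00 = 9:07 PM UTC on Oct 25.
Add 10 hours and 15 minutes leg 1 → 7:22 AM UTC (Oct 26).
Add 3 hours and 52 minutes layover in Oakridge City → 11:14 AM UTC.
Add 12 hours and 23 minutes leg 2 → 11:37 PM UTC.
Add 7 hours and 1 minute layover in Seattle → 6:38 AM UTC (Oct 27).
Add 3 hours and 29 minutes leg 3 → 10:07 AM UTC.
Add 4 hours and 35 minutes layover in Miravel → 2:42 PM UTC.
Add 6 hours and 40 minutes leg 4 → 9:22 PM UTC.
Port Anselm is UTC+3:30, so local arrival = 9:22 PM + 3:30 = 12:52 AM on Oct 28.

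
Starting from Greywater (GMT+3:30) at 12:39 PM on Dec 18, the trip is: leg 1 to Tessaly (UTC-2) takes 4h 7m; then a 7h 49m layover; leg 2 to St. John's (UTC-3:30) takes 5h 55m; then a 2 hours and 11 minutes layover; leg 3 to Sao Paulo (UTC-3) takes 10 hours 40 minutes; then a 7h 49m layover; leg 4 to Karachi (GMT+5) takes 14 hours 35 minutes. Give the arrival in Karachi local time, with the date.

Convert departure to UTC: 12:39 PM − 3:30 = 9:09 AM UTC on Dec 18.
Add 4 hours 7 minutes leg 1 → 1:16 PM UTC.
Add 7 hours 49 minutes layover in Tessaly → 9:05 PM UTC.
Add 5 hours 55 minutes leg 2 → 3:00 AM UTC (Dec 19).
Add 2 hours 11 minutes layover in St. John's → 5:11 AM UTC.
Add 10 hours 40 minutes leg 3 → 3:51 PM UTC.
Add 7 hours 49 minutes layover in Sao Paulo → 11:40 PM UTC.
Add 14 hours 35 minutes leg 4 → 2:15 PM UTC (Dec 20).
Karachi is UTC+5:00, so local arrival = 2:15 PM + 5:00 = 7:15 PM on Dec 20.

7:15 PM on Dec 20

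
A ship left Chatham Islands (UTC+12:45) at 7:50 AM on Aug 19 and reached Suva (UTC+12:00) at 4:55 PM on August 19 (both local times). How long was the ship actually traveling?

Suva is 0:45 behind Chatham Islands.
Clock-face elapsed time (ignoring zones) is 9 hours 5 minutes.
Actual elapsed = 9 hours 5 minutes + 0:45 = 9 hours 50 minutes.

9 hours 50 minutes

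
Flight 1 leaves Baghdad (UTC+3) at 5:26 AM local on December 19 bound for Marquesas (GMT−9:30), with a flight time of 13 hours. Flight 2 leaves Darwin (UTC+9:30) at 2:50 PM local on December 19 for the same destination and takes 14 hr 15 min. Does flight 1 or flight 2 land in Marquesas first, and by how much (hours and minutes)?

the first, by 4 hours 9 minutes

Flight 1 in UTC: 5:26 AM − 3:00 = 2:26 AM on Dec 19.
+13 hours → arrive 3:26 PM UTC on Dec 19.
Flight 2 in UTC: 2:50 PM − 9:30 = 5:20 AM on Dec 19.
+14 hours and 15 minutes → arrive 7:35 PM UTC on Dec 19.
Flight 1 lands earlier by 4 hours 9 minutes.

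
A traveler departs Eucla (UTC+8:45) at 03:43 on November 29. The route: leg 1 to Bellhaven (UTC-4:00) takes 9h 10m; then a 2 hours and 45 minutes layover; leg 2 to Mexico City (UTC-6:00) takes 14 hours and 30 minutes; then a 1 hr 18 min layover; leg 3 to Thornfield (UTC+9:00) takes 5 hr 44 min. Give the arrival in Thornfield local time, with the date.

Convert departure to UTC: 03:43 − 8:45 = 18:58 UTC on Nov 28.
Add 9 hours and 10 minutes leg 1 → 04:08 UTC (Nov 29).
Add 2 hours 45 minutes layover in Bellhaven → 06:53 UTC.
Add 14 hours 30 minutes leg 2 → 21:23 UTC.
Add 1 hour and 18 minutes layover in Mexico City → 22:41 UTC.
Add 5 hours and 44 minutes leg 3 → 04:25 UTC (Nov 30).
Thornfield is UTC+9:00, so local arrival = 04:25 + 9:00 = 13:25 on Nov 30.

13:25 on November 30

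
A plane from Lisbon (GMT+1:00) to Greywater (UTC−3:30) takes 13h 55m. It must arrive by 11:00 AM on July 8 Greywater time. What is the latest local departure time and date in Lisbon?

Target arrival in UTC: 11:00 AM + 3:30 = 2:30 PM on Jul 8.
Subtract 13 hours and 55 minutes → departure 12:35 AM UTC on Jul 8.
Lisbon is UTC+1:00: 12:35 AM + 1:00 = 1:35 AM on Jul 8.

1:35 AM on Jul 8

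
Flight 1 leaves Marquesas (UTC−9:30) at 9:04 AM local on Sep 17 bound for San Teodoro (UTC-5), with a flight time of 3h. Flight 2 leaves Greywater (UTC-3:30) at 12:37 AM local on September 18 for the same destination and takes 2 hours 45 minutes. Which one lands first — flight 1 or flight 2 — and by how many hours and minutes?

Flight 1 in UTC: 9:04 AM + 9:30 = 6:34 PM on Sep 17.
+3 hours → arrive 9:34 PM UTC on Sep 17.
Flight 2 in UTC: 12:37 AM + 3:30 = 4:07 AM on Sep 18.
+2 hours and 45 minutes → arrive 6:52 AM UTC on Sep 18.
Flight 1 lands earlier by 9 hours 18 minutes.

the first, by 9 hours 18 minutes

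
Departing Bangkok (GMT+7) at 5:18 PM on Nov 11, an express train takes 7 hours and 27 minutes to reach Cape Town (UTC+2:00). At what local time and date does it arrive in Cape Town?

7:45 PM on November 11

Convert departure to UTC: 5:18 PM − 7:00 = 10:18 AM UTC on Nov 11.
Add 7 hours and 27 minutes travel time → 5:45 PM UTC.
Cape Town is UTC+2:00, so local arrival = 5:45 PM + 2:00 = 7:45 PM on Nov 11.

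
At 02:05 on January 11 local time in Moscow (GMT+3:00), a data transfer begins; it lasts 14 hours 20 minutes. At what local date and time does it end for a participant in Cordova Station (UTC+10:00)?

Convert start to UTC: 02:05 − 3:00 = 23:05 UTC on Jan 10.
Add 14 hours and 20 minutes duration → 13:25 UTC (Jan 11).
Cordova Station is UTC+10:00, so local end time = 13:25 + 10:00 = 23:25 on Jan 11.

23:25 on Jan 11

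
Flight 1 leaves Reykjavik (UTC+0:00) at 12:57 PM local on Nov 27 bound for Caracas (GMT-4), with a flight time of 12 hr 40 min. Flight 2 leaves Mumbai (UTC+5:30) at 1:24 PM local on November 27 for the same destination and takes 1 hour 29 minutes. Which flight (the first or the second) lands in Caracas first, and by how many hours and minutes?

the second, by 16 hours 14 minutes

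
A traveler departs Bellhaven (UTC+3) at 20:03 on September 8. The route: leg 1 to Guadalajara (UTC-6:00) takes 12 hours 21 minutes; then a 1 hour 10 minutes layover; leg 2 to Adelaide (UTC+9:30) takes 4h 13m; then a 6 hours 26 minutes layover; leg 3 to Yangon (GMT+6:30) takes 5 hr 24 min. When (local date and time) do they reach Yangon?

Convert departure to UTC: 20:03 − 3:00 = 17:03 UTC on Sep 8.
Add 12 hours 21 minutes leg 1 → 05:24 UTC (Sep 9).
Add 1 hour and 10 minutes layover in Guadalajara → 06:34 UTC.
Add 4 hours 13 minutes leg 2 → 10:47 UTC.
Add 6 hours and 26 minutes layover in Adelaide → 17:13 UTC.
Add 5 hours 24 minutes leg 3 → 22:37 UTC.
Yangon is UTC+6:30, so local arrival = 22:37 + 6:30 = 05:07 on Sep 10.

05:07 on Sep 10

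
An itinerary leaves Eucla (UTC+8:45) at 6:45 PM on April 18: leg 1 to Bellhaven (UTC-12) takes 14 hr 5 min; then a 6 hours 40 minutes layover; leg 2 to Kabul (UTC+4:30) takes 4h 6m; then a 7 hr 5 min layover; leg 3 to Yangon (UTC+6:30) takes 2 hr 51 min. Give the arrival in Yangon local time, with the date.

3:17 AM on April 20

Convert departure to UTC: 6:45 PM − 8:45 = 10:00 AM UTC on Apr 18.
Add 14 hours 5 minutes leg 1 → 12:05 AM UTC (Apr 19).
Add 6 hours 40 minutes layover in Bellhaven → 6:45 AM UTC.
Add 4 hours and 6 minutes leg 2 → 10:51 AM UTC.
Add 7 hours and 5 minutes layover in Kabul → 5:56 PM UTC.
Add 2 hours 51 minutes leg 3 → 8:47 PM UTC.
Yangon is UTC+6:30, so local arrival = 8:47 PM + 6:30 = 3:17 AM on Apr 20.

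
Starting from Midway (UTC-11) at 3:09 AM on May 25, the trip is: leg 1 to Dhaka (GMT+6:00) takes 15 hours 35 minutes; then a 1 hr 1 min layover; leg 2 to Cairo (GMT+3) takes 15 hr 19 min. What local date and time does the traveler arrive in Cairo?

Convert departure to UTC: 3:09 AM + 11:00 = 2:09 PM UTC on May 25.
Add 15 hours and 35 minutes leg 1 → 5:44 AM UTC (May 26).
Add 1 hour 1 minute layover in Dhaka → 6:45 AM UTC.
Add 15 hours and 19 minutes leg 2 → 10:04 PM UTC.
Cairo is UTC+3:00, so local arrival = 10:04 PM + 3:00 = 1:04 AM on May 27.

1:04 AM on May 27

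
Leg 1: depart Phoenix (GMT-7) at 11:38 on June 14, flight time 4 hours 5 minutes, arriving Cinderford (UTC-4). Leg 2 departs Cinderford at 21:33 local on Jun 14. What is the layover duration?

Convert departure to UTC: 11:38 + 7:00 = 18:38 UTC on Jun 14.
Add 4 hours 5 minutes flight time → 22:43 UTC.
Cinderford is UTC−4:00, so local arrival = 22:43 − 4:00 = 18:43 on Jun 14.
Layover = 21:33 − 18:43 = 2 hours 50 minutes.

2 hours 50 minutes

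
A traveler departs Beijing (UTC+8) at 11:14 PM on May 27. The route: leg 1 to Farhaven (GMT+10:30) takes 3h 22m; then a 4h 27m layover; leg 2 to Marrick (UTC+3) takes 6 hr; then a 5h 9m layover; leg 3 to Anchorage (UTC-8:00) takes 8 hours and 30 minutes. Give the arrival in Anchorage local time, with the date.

Convert departure to UTC: 11:14 PM − 8:00 = 3:14 PM UTC on May 27.
Add 3 hours 22 minutes leg 1 → 6:36 PM UTC.
Add 4 hours 27 minutes layover in Farhaven → 11:03 PM UTC.
Add 6 hours leg 2 → 5:03 AM UTC (May 28).
Add 5 hours and 9 minutes layover in Marrick → 10:12 AM UTC.
Add 8 hours 30 minutes leg 3 → 6:42 PM UTC.
Anchorage is UTC−8:00, so local arrival = 6:42 PM − 8:00 = 10:42 AM on May 28.

10:42 AM on May 28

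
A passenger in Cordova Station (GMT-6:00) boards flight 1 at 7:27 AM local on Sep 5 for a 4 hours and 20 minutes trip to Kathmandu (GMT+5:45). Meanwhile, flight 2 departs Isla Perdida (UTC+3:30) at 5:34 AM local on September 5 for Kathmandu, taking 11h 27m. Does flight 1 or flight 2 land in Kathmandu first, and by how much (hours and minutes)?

Flight 1 in UTC: 7:27 AM + 6:00 = 1:27 PM on Sep 5.
+4 hours 20 minutes → arrive 5:47 PM UTC on Sep 5.
Flight 2 in UTC: 5:34 AM − 3:30 = 2:04 AM on Sep 5.
+11 hours 27 minutes → arrive 1:31 PM UTC on Sep 5.
Flight 2 lands earlier by 4 hours 16 minutes.

the second, by 4 hours 16 minutes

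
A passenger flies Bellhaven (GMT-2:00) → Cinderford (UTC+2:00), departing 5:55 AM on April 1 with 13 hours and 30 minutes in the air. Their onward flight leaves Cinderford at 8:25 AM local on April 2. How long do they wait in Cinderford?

9 hours

Convert departure to UTC: 5:55 AM + 2:00 = 7:55 AM UTC on Apr 1.
Add 13 hours and 30 minutes flight time → 9:25 PM UTC.
Cinderford is UTC+2:00, so local arrival = 9:25 PM + 2:00 = 11:25 PM on Apr 1.
Layover = 8:25 AM − 11:25 PM (+1 day) = 9 hours.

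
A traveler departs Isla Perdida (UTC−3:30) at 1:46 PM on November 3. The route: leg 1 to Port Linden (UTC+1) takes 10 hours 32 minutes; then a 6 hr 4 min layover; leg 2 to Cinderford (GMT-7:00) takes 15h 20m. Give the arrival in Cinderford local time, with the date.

Convert departure to UTC: 1:46 PM + 3:30 = 5:16 PM UTC on Nov 3.
Add 10 hours and 32 minutes leg 1 → 3:48 AM UTC (Nov 4).
Add 6 hours and 4 minutes layover in Port Linden → 9:52 AM UTC.
Add 15 hours and 20 minutes leg 2 → 1:12 AM UTC (Nov 5).
Cinderford is UTC−7:00, so local arrival = 1:12 AM − 7:00 = 6:12 PM on Nov 4.

6:12 PM on Nov 4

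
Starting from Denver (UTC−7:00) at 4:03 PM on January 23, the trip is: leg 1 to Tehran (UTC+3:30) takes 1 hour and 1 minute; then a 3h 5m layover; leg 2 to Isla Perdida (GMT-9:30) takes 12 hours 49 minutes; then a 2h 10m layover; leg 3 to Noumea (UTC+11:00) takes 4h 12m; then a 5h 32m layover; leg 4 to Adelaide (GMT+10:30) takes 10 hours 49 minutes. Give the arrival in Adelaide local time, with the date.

Convert departure to UTC: 4:03 PM + 7:00 = 11:03 PM UTC on Jan 23.
Add 1 hour and 1 minute leg 1 → 12:04 AM UTC (Jan 24).
Add 3 hours and 5 minutes layover in Tehran → 3:09 AM UTC.
Add 12 hours 49 minutes leg 2 → 3:58 PM UTC.
Add 2 hours and 10 minutes layover in Isla Perdida → 6:08 PM UTC.
Add 4 hours 12 minutes leg 3 → 10:20 PM UTC.
Add 5 hours and 32 minutes layover in Noumea → 3:52 AM UTC (Jan 25).
Add 10 hours and 49 minutes leg 4 → 2:41 PM UTC.
Adelaide is UTC+10:30, so local arrival = 2:41 PM + 10:30 = 1:11 AM on Jan 26.

1:11 AM on Jan 26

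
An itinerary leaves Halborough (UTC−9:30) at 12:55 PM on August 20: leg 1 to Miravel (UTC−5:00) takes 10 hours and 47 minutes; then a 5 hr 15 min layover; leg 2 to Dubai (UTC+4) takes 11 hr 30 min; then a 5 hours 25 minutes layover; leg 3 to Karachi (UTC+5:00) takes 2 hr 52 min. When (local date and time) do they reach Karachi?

3:14 PM on August 22

Convert departure to UTC: 12:55 PM + 9:30 = 10:25 PM UTC on Aug 20.
Add 10 hours 47 minutes leg 1 → 9:12 AM UTC (Aug 21).
Add 5 hours and 15 minutes layover in Miravel → 2:27 PM UTC.
Add 11 hours and 30 minutes leg 2 → 1:57 AM UTC (Aug 22).
Add 5 hours 25 minutes layover in Dubai → 7:22 AM UTC.
Add 2 hours 52 minutes leg 3 → 10:14 AM UTC.
Karachi is UTC+5:00, so local arrival = 10:14 AM + 5:00 = 3:14 PM on Aug 22.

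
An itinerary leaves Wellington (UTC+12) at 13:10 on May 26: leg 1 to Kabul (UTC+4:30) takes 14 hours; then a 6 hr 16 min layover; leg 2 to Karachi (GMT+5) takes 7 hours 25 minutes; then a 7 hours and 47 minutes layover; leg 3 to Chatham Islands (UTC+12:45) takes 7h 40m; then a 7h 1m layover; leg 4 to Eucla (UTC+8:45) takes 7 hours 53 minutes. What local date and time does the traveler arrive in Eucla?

Convert departure to UTC: 13:10 − 12:00 = 01:10 UTC on May 26.
Add 14 hours leg 1 → 15:10 UTC.
Add 6 hours and 16 minutes layover in Kabul → 21:26 UTC.
Add 7 hours and 25 minutes leg 2 → 04:51 UTC (May 27).
Add 7 hours and 47 minutes layover in Karachi → 12:38 UTC.
Add 7 hours and 40 minutes leg 3 → 20:18 UTC.
Add 7 hours and 1 minute layover in Chatham Islands → 03:19 UTC (May 28).
Add 7 hours 53 minutes leg 4 → 11:12 UTC.
Eucla is UTC+8:45, so local arrival = 11:12 + 8:45 = 19:57 on May 28.

19:57 on May 28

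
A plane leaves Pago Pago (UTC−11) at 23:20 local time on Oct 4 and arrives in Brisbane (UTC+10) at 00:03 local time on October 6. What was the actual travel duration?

Brisbane is 21:00 ahead of Pago Pago.
Clock-face elapsed time (ignoring zones) is 24 hours 43 minutes.
Actual elapsed = 24 hours 43 minutes − 21:00 = 3 hours 43 minutes.

3 hours 43 minutes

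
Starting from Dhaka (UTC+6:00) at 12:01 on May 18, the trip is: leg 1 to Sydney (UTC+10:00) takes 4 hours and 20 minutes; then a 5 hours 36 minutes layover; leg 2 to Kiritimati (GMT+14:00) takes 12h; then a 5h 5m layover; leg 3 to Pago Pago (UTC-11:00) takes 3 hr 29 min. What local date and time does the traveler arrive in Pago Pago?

01:31 on May 19

Convert departure to UTC: 12:01 − 6:00 = 06:01 UTC on May 18.
Add 4 hours 20 minutes leg 1 → 10:21 UTC.
Add 5 hours and 36 minutes layover in Sydney → 15:57 UTC.
Add 12 hours leg 2 → 03:57 UTC (May 19).
Add 5 hours 5 minutes layover in Kiritimati → 09:02 UTC.
Add 3 hours 29 minutes leg 3 → 12:31 UTC.
Pago Pago is UTC−11:00, so local arrival = 12:31 − 11:00 = 01:31 on May 19.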